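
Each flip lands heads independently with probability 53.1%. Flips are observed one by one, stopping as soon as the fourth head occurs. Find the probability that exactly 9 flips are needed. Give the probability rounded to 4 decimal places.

0.1010

Y = trial on which the fourth success occurs; negative binomial, r=4, p=0.531.
P(Y=9) = C(8,3) · p^4 · (1−p)^5
= 56 · 0.079502 · 0.022692 = 0.101025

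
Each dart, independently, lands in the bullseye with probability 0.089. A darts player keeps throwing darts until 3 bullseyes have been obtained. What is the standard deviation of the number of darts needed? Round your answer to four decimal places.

18.5750

Y = total darts until the third success; negative binomial with r=3, p=0.089.
SD(Y) = √[r(1−p)/p²] = √(345.032193) = 18.575042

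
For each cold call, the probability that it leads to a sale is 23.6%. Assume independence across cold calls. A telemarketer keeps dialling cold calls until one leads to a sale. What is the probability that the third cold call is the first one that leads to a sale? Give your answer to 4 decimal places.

Geometric (trials to first success), p = 0.236.
P(Y = 3) = (1−p)^2 · p = 0.5837 · 0.236 = 0.137752

0.1378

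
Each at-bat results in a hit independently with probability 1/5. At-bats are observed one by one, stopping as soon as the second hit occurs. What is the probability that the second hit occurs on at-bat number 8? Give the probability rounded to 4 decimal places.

0.0734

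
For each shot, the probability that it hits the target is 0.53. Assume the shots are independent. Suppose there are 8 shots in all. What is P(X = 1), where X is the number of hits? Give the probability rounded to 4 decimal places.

X ~ Binomial(n=8, p=0.53).
P(X=1) = C(8,1) · p^1 · (1−p)^7
= 8 · 0.53 · 0.0050662 = 0.021481

0.0215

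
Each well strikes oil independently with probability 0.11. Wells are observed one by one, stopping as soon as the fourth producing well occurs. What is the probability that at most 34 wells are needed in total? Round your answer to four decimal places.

Finishing within 34 wells ⇔ at least 4 successes in the first 34. With X ~ Binomial(34, 0.11), P(Y ≤ 34) = 1 − P(X ≤ 3).
  k=0: C(34,0)·0.11^0·0.89^34 = 0.019022
  k=1: C(34,1)·0.11^1·0.89^33 = 0.079936
  k=2: C(34,2)·0.11^2·0.89^32 = 0.163015
  k=3: C(34,3)·0.11^3·0.89^31 = 0.214912
1 − 0.476885 = 0.523115

0.5231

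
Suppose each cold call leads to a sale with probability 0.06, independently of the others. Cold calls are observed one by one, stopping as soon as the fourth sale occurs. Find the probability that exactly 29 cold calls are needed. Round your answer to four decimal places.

Y = trial on which the fourth success occurs; negative binomial, r=4, p=0.06.
P(Y=29) = C(28,3) · p^4 · (1−p)^25
= 3276 · 1.296e-05 · 0.21291 = 0.009040

0.0090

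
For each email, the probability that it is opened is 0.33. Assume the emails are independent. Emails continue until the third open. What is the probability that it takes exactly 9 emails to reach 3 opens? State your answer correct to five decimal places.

Y = trial on which the third success occurs; negative binomial, r=3, p=0.33.
P(Y=9) = C(8,2) · p^3 · (1−p)^6
= 28 · 0.035937 · 0.090458 = 0.0910225

0.09102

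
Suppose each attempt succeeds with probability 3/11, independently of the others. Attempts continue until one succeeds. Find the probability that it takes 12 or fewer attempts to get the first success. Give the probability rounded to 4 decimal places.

0.9781

Y = number of attempts to the first success; geometric, p = 0.272727.
P(Y ≤ 12) = 1 − (1−p)^12 = 1 − 0.021896 = 0.978104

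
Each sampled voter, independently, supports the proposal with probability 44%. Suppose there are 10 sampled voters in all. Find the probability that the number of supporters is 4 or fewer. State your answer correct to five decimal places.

0.53042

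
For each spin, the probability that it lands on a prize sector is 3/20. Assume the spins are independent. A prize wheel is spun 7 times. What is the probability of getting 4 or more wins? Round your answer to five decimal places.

0.01210

X ~ Binomial(7, 0.15); P(X ≥ 4) = Σ C(7,k) p^k (1−p)^(7−k) over k:
  k=4: C(7,4)·0.15^4·0.85^3 = 0.0108815
  k=5: C(7,5)·0.15^5·0.85^2 = 0.0011522
  k=6: C(7,6)·0.15^6·0.85^1 = 0.0000678
  k=7: C(7,7)·0.15^7·0.85^0 = 0.0000017
Total = 0.0121032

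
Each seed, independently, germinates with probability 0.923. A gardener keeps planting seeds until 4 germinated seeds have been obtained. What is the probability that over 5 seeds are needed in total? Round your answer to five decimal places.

Needing more than 5 seeds ⇔ fewer than 4 successes in the first 5. With X ~ Binomial(5, 0.923), P(Y > 5) = P(X ≤ 3).
  k=0: C(5,0)·0.923^0·0.077^5 = 0.0000027
  k=1: C(5,1)·0.923^1·0.077^4 = 0.0001622
  k=2: C(5,2)·0.923^2·0.077^3 = 0.0038893
  k=3: C(5,3)·0.923^3·0.077^2 = 0.0466215
P(X ≤ 3) = 0.0506758

0.05068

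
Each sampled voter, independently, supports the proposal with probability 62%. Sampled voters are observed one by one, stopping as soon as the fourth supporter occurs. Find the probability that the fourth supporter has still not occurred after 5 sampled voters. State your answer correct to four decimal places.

0.6276

Needing more than 5 sampled voters ⇔ fewer than 4 successes in the first 5. With X ~ Binomial(5, 0.62), P(Y > 5) = P(X ≤ 3).
  k=0: C(5,0)·0.62^0·0.38^5 = 0.007924
  k=1: C(5,1)·0.62^1·0.38^4 = 0.064639
  k=2: C(5,2)·0.62^2·0.38^3 = 0.210928
  k=3: C(5,3)·0.62^3·0.38^2 = 0.344146
P(X ≤ 3) = 0.627636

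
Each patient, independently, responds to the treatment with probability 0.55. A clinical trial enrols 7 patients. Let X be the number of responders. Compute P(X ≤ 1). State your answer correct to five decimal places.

0.03571

X ~ Binomial(7, 0.55); P(X ≤ 1) = Σ C(7,k) p^k (1−p)^(7−k) over k:
  k=0: C(7,0)·0.55^0·0.45^7 = 0.0037367
  k=1: C(7,1)·0.55^1·0.45^6 = 0.0319695
Total = 0.0357062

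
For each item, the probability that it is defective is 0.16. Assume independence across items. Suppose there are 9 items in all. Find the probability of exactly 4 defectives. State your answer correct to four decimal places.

0.0345

X ~ Binomial(n=9, p=0.16).
P(X=4) = C(9,4) · p^4 · (1−p)^5
= 126 · 0.00065536 · 0.41821 = 0.034534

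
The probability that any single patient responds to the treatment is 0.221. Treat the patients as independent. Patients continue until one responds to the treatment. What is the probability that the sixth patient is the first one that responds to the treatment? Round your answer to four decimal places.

Geometric (trials to first success), p = 0.221.
P(Y = 6) = (1−p)^5 · p = 0.28687 · 0.221 = 0.063399

0.0634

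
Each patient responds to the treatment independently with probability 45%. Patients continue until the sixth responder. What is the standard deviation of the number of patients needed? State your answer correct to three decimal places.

Y = total patients until the sixth success; negative binomial with r=6, p=0.45.
SD(Y) = √[r(1−p)/p²] = √(16.29630) = 4.03687

4.037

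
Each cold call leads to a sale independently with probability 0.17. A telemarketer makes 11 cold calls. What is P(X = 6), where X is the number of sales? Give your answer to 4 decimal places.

0.0044

X ~ Binomial(n=11, p=0.17).
P(X=6) = C(11,6) · p^6 · (1−p)^5
= 462 · 2.4138e-05 · 0.3939 = 0.004393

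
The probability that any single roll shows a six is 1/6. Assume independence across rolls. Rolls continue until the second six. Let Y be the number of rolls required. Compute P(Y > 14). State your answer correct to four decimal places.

Needing more than 14 rolls ⇔ fewer than 2 successes in the first 14. With X ~ Binomial(14, 0.166667), P(Y > 14) = P(X ≤ 1).
  k=0: C(14,0)·0.166667^0·0.833333^14 = 0.077887
  k=1: C(14,1)·0.166667^1·0.833333^13 = 0.218082
P(X ≤ 1) = 0.295969

0.2960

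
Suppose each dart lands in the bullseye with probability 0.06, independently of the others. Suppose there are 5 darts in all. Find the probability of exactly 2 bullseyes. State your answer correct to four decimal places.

0.0299

X ~ Binomial(n=5, p=0.06).
P(X=2) = C(5,2) · p^2 · (1−p)^3
= 10 · 0.0036 · 0.83058 = 0.029901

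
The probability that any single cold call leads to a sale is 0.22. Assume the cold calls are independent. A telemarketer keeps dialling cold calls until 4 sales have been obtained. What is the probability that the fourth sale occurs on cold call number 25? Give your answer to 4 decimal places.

Y = trial on which the fourth success occurs; negative binomial, r=4, p=0.22.
P(Y=25) = C(24,3) · p^4 · (1−p)^21
= 2024 · 0.0023426 · 0.0054198 = 0.025697

0.0257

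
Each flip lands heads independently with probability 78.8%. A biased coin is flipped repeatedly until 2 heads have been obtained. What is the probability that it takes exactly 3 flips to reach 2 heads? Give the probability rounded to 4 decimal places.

0.2633

Y = trial on which the second success occurs; negative binomial, r=2, p=0.788.
P(Y=3) = C(2,1) · p^2 · (1−p)^1
= 2 · 0.62094 · 0.212 = 0.263280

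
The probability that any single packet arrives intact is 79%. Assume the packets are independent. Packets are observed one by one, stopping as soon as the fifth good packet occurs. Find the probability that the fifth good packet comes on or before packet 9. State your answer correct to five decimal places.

Finishing within 9 packets ⇔ at least 5 successes in the first 9. With X ~ Binomial(9, 0.79), P(Y ≤ 9) = 1 − P(X ≤ 4).
  k=0: C(9,0)·0.79^0·0.21^9 = 0.0000008
  k=1: C(9,1)·0.79^1·0.21^8 = 0.0000269
  k=2: C(9,2)·0.79^2·0.21^7 = 0.0004047
  k=3: C(9,3)·0.79^3·0.21^6 = 0.0035520
  k=4: C(9,4)·0.79^4·0.21^5 = 0.0200436
1 − 0.0240280 = 0.9759720

0.97597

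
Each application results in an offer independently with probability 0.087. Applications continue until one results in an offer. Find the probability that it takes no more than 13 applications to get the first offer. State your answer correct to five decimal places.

0.69372

Y = number of applications to the first success; geometric, p = 0.087.
P(Y ≤ 13) = 1 − (1−p)^13 = 1 − 0.3062810 = 0.6937190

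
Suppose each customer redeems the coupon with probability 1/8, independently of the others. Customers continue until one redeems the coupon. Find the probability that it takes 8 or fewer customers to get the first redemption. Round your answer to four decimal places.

Y = number of customers to the first success; geometric, p = 0.125.
P(Y ≤ 8) = 1 − (1−p)^8 = 1 − 0.343609 = 0.656391

0.6564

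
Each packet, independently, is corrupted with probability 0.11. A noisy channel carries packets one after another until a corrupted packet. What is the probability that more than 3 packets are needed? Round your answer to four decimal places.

0.7050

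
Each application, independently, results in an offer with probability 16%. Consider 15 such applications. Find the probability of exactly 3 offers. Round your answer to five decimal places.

X ~ Binomial(n=15, p=0.16).
P(X=3) = C(15,3) · p^3 · (1−p)^12
= 455 · 0.004096 · 0.12341 = 0.2299973

0.23000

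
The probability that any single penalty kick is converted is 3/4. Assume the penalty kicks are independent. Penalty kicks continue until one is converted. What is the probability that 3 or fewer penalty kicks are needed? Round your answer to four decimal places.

Y = number of penalty kicks to the first success; geometric, p = 0.75.
P(Y ≤ 3) = 1 − (1−p)^3 = 1 − 0.015625 = 0.984375

0.9844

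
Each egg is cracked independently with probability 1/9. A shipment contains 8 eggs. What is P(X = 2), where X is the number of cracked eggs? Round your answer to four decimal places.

X ~ Binomial(n=8, p=0.111111).
P(X=2) = C(8,2) · p^2 · (1−p)^6
= 28 · 0.012346 · 0.49327 = 0.170513

0.1705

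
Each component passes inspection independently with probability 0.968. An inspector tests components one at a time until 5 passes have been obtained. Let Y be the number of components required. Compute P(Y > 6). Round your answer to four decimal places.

0.0141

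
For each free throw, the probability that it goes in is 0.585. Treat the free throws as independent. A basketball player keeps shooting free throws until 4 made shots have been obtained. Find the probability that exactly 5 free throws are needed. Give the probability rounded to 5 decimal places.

Y = trial on which the fourth success occurs; negative binomial, r=4, p=0.585.
P(Y=5) = C(4,3) · p^4 · (1−p)^1
= 4 · 0.11712 · 0.415 = 0.1944158

0.19442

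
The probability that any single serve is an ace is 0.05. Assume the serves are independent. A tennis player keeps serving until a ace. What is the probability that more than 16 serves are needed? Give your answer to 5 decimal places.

Y = number of serves to the first success; geometric, p = 0.05.
P(Y > 16) = P(first 16 all fail) = (1−p)^16 = 0.4401267

0.44013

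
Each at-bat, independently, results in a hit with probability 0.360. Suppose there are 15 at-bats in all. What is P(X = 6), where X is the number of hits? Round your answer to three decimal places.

0.196

X ~ Binomial(n=15, p=0.36).
P(X=6) = C(15,6) · p^6 · (1−p)^9
= 5005 · 0.0021768 · 0.018014 = 0.19626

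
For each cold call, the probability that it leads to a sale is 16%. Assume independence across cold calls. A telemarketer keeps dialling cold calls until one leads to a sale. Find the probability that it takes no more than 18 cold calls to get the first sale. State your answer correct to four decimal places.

Y = number of cold calls to the first success; geometric, p = 0.16.
P(Y ≤ 18) = 1 − (1−p)^18 = 1 − 0.043354 = 0.956646

0.9566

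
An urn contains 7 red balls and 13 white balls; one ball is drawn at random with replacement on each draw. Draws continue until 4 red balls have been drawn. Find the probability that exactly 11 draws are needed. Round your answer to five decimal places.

Y = trial on which the fourth success occurs; negative binomial, r=4, p=0.35.
P(Y=11) = C(10,3) · p^4 · (1−p)^7
= 120 · 0.015006 · 0.049022 = 0.0882769

0.08828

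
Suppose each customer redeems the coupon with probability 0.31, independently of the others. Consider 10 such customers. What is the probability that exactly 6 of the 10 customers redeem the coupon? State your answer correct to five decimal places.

0.04225

X ~ Binomial(n=10, p=0.31).
P(X=6) = C(10,6) · p^6 · (1−p)^4
= 210 · 0.0008875 · 0.22667 = 0.0422460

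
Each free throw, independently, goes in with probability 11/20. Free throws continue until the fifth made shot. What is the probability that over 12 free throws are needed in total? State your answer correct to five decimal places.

Needing more than 12 free throws ⇔ fewer than 5 successes in the first 12. With X ~ Binomial(12, 0.55), P(Y > 12) = P(X ≤ 4).
  k=0: C(12,0)·0.55^0·0.45^12 = 0.0000690
  k=1: C(12,1)·0.55^1·0.45^11 = 0.0010113
  k=2: C(12,2)·0.55^2·0.45^10 = 0.0067982
  k=3: C(12,3)·0.55^3·0.45^9 = 0.0276964
  k=4: C(12,4)·0.55^4·0.45^8 = 0.0761651
P(X ≤ 4) = 0.1117400

0.11174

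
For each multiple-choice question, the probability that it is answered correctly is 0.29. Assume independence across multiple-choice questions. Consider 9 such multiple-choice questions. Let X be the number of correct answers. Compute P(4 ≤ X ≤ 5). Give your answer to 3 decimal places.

0.226

X ~ Binomial(9, 0.29); P(4 ≤ X ≤ 5) = Σ C(9,k) p^k (1−p)^(9−k) over k:
  k=4: C(9,4)·0.29^4·0.71^5 = 0.16079
  k=5: C(9,5)·0.29^5·0.71^4 = 0.06567
Total = 0.22646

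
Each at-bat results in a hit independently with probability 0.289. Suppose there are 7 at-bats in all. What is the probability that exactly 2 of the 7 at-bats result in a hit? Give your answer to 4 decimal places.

0.3187

X ~ Binomial(n=7, p=0.289).
P(X=2) = C(7,2) · p^2 · (1−p)^5
= 21 · 0.083521 · 0.1817 = 0.318686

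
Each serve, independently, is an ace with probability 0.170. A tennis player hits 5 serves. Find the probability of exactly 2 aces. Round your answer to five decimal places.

0.16525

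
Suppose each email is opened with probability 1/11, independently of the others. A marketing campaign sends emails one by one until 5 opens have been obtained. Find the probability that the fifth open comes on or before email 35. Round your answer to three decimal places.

0.209

Finishing within 35 emails ⇔ at least 5 successes in the first 35. With X ~ Binomial(35, 0.090909), P(Y ≤ 35) = 1 − P(X ≤ 4).
  k=0: C(35,0)·0.090909^0·0.909091^35 = 0.03558
  k=1: C(35,1)·0.090909^1·0.909091^34 = 0.12454
  k=2: C(35,2)·0.090909^2·0.909091^33 = 0.21173
  k=3: C(35,3)·0.090909^3·0.909091^32 = 0.23290
  k=4: C(35,4)·0.090909^4·0.909091^31 = 0.18632
1 − 0.79107 = 0.20893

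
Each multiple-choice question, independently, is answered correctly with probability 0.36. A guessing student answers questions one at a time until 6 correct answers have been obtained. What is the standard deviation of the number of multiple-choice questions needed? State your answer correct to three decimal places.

5.443

Y = total multiple-choice questions until the sixth success; negative binomial with r=6, p=0.36.
SD(Y) = √[r(1−p)/p²] = √(29.62963) = 5.44331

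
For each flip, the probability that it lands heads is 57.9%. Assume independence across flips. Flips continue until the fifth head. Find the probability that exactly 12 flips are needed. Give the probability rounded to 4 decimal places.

Y = trial on which the fifth success occurs; negative binomial, r=5, p=0.579.
P(Y=12) = C(11,4) · p^5 · (1−p)^7
= 330 · 0.065072 · 0.0023441 = 0.050336

0.0503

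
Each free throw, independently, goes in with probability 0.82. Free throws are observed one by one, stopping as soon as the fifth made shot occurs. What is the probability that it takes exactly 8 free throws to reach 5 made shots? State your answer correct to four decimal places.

Y = trial on which the fifth success occurs; negative binomial, r=5, p=0.82.
P(Y=8) = C(7,4) · p^5 · (1−p)^3
= 35 · 0.37074 · 0.005832 = 0.075675

0.0757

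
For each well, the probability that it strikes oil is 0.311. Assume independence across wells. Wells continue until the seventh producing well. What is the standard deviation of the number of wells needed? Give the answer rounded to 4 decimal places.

Y = total wells until the seventh success; negative binomial with r=7, p=0.311.
SD(Y) = √[r(1−p)/p²] = √(49.865076) = 7.061521

7.0615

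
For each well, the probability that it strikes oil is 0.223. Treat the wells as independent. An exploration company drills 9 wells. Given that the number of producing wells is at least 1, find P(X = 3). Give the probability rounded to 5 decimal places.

X ~ Binomial(9, 0.223). Want P(X=3 | X≥1) = P(X=3) / P(X≥1).
P(X=3) = C(9,3)·0.223^3·0.777^6 = 0.2049840
P(X≥1) = 1 − 0.1032260 = 0.8967740
Ratio = 0.2049840 / 0.8967740 = 0.2285793

0.22858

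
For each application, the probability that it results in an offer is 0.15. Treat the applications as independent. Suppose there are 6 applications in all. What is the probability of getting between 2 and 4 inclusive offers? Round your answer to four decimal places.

X ~ Binomial(6, 0.15); P(2 ≤ X ≤ 4) = Σ C(6,k) p^k (1−p)^(6−k) over k:
  k=2: C(6,2)·0.15^2·0.85^4 = 0.176177
  k=3: C(6,3)·0.15^3·0.85^3 = 0.041453
  k=4: C(6,4)·0.15^4·0.85^2 = 0.005486
Total = 0.223117

0.2231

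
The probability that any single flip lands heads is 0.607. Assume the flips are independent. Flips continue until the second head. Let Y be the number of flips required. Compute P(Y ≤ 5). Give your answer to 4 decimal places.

0.9182

Finishing within 5 flips ⇔ at least 2 successes in the first 5. With X ~ Binomial(5, 0.607), P(Y ≤ 5) = 1 − P(X ≤ 1).
  k=0: C(5,0)·0.607^0·0.393^5 = 0.009375
  k=1: C(5,1)·0.607^1·0.393^4 = 0.072398
1 − 0.081773 = 0.918227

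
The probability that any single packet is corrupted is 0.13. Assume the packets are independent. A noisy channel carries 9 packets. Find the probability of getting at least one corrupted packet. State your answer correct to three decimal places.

0.714

P(at least one) = 1 − P(none) = 1 − (1 − 0.13)^9
= 1 − 0.28554 = 0.71446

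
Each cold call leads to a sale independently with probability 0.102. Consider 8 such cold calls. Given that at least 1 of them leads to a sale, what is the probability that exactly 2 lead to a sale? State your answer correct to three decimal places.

X ~ Binomial(8, 0.102). Want P(X=2 | X≥1) = P(X=2) / P(X≥1).
P(X=2) = C(8,2)·0.102^2·0.898^6 = 0.15276
P(X≥1) = 1 − 0.42287 = 0.57713
Ratio = 0.15276 / 0.57713 = 0.26469

0.265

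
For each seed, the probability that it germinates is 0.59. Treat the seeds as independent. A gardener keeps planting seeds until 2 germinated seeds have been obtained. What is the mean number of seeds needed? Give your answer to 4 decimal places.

Y = total seeds until the second success; negative binomial with r=2, p=0.59.
E[Y] = r / p = 2 / 0.59 = 3.389831

3.3898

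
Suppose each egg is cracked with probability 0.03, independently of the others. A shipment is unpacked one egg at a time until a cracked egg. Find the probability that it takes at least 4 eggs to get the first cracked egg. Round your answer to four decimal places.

Y = number of eggs to the first success; geometric, p = 0.03.
P(Y > 3) = P(first 3 all fail) = (1−p)^3 = 0.912673

0.9127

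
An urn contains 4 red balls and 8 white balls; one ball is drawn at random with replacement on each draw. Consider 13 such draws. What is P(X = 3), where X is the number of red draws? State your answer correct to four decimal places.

0.1837

X ~ Binomial(n=13, p=0.333333).
P(X=3) = C(13,3) · p^3 · (1−p)^10
= 286 · 0.037037 · 0.017342 = 0.183692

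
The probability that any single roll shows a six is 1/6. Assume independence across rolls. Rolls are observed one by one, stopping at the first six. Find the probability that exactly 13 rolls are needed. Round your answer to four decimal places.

0.0187

Geometric (trials to first success), p = 0.166667.
P(Y = 13) = (1−p)^12 · p = 0.11216 · 0.166667 = 0.018693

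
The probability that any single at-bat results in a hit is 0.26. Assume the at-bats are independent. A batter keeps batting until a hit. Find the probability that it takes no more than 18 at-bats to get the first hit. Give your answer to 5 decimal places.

0.99557

Y = number of at-bats to the first success; geometric, p = 0.26.
P(Y ≤ 18) = 1 − (1−p)^18 = 1 − 0.0044276 = 0.9955724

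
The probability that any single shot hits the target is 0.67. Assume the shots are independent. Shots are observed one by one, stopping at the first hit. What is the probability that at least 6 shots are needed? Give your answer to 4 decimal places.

0.0039

Y = number of shots to the first success; geometric, p = 0.67.
P(Y > 5) = P(first 5 all fail) = (1−p)^5 = 0.003914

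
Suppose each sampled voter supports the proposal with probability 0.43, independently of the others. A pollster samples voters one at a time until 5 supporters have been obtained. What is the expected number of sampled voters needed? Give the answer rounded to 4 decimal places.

Y = total sampled voters until the fifth success; negative binomial with r=5, p=0.43.
E[Y] = r / p = 5 / 0.43 = 11.627907

11.6279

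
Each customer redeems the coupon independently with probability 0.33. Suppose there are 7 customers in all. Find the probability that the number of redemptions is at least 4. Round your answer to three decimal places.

X ~ Binomial(7, 0.33); P(X ≥ 4) = Σ C(7,k) p^k (1−p)^(7−k) over k:
  k=4: C(7,4)·0.33^4·0.67^3 = 0.12484
  k=5: C(7,5)·0.33^5·0.67^2 = 0.03689
  k=6: C(7,6)·0.33^6·0.67^1 = 0.00606
  k=7: C(7,7)·0.33^7·0.67^0 = 0.00043
Total = 0.16821

0.168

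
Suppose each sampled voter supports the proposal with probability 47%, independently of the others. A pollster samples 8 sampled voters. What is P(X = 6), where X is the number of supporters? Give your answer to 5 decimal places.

0.08478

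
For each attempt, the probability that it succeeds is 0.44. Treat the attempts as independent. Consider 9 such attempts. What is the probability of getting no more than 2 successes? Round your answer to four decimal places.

0.1641

X ~ Binomial(9, 0.44); P(X ≤ 2) = Σ C(9,k) p^k (1−p)^(9−k) over k:
  k=0: C(9,0)·0.44^0·0.56^9 = 0.005416
  k=1: C(9,1)·0.44^1·0.56^8 = 0.038300
  k=2: C(9,2)·0.44^2·0.56^7 = 0.120372
Total = 0.164088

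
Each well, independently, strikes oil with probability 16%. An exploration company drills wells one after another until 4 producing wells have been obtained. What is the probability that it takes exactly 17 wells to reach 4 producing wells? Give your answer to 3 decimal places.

0.038

Y = trial on which the fourth success occurs; negative binomial, r=4, p=0.16.
P(Y=17) = C(16,3) · p^4 · (1−p)^13
= 560 · 0.00065536 · 0.10366 = 0.03805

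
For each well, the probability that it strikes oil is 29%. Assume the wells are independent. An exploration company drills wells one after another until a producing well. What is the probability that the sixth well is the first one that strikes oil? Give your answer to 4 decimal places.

0.0523

Geometric (trials to first success), p = 0.29.
P(Y = 6) = (1−p)^5 · p = 0.18042 · 0.29 = 0.052323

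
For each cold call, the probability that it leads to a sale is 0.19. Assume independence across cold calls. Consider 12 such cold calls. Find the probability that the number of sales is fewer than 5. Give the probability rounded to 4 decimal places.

0.9400

X ~ Binomial(12, 0.19); P(X ≤ 4) = Σ C(12,k) p^k (1−p)^(12−k) over k:
  k=0: C(12,0)·0.19^0·0.81^12 = 0.079766
  k=1: C(12,1)·0.19^1·0.81^11 = 0.224528
  k=2: C(12,2)·0.19^2·0.81^10 = 0.289669
  k=3: C(12,3)·0.19^3·0.81^9 = 0.226490
  k=4: C(12,4)·0.19^4·0.81^8 = 0.119536
Total = 0.939989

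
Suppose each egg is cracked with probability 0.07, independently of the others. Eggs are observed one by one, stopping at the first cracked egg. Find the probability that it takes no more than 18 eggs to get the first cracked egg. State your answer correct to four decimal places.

0.7292

Y = number of eggs to the first success; geometric, p = 0.07.
P(Y ≤ 18) = 1 − (1−p)^18 = 1 − 0.270828 = 0.729172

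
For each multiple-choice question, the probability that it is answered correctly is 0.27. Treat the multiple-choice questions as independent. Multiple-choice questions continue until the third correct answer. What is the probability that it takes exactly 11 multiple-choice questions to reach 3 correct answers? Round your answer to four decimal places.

0.0714

Y = trial on which the third success occurs; negative binomial, r=3, p=0.27.
P(Y=11) = C(10,2) · p^3 · (1−p)^8
= 45 · 0.019683 · 0.080646 = 0.071431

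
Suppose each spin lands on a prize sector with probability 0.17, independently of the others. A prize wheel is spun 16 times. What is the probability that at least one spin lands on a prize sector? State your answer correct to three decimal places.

0.949

P(at least one) = 1 − P(none) = 1 − (1 − 0.17)^16
= 1 − 0.05073 = 0.94927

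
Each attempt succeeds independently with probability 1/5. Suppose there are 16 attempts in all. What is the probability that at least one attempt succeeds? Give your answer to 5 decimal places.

0.97185

P(at least one) = 1 − P(none) = 1 − (1 − 0.20)^16
= 1 − 0.0281475 = 0.9718525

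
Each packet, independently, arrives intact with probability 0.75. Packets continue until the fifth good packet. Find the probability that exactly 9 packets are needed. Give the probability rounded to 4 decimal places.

0.0649

Y = trial on which the fifth success occurs; negative binomial, r=5, p=0.75.
P(Y=9) = C(8,4) · p^5 · (1−p)^4
= 70 · 0.2373 · 0.0039062 = 0.064888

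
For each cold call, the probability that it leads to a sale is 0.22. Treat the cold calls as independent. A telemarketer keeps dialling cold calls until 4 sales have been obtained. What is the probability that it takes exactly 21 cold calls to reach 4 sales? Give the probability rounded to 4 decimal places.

Y = trial on which the fourth success occurs; negative binomial, r=4, p=0.22.
P(Y=21) = C(20,3) · p^4 · (1−p)^17
= 1140 · 0.0023426 · 0.014642 = 0.039102

0.0391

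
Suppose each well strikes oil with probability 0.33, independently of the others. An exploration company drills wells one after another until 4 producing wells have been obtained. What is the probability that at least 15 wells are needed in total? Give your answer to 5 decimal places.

Needing more than 14 wells ⇔ fewer than 4 successes in the first 14. With X ~ Binomial(14, 0.33), P(Y > 14) = P(X ≤ 3).
  k=0: C(14,0)·0.33^0·0.67^14 = 0.0036732
  k=1: C(14,1)·0.33^1·0.67^13 = 0.0253288
  k=2: C(14,2)·0.33^2·0.67^12 = 0.0810899
  k=3: C(14,3)·0.33^3·0.67^11 = 0.1597593
P(X ≤ 3) = 0.2698512

0.26985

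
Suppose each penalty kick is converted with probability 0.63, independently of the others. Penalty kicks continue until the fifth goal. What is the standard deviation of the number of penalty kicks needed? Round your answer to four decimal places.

Y = total penalty kicks until the fifth success; negative binomial with r=5, p=0.63.
SD(Y) = √[r(1−p)/p²] = √(4.661124) = 2.158964

2.1590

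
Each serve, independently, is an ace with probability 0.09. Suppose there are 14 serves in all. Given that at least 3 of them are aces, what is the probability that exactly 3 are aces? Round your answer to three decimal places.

0.749

X ~ Binomial(14, 0.09). Want P(X=3 | X≥3) = P(X=3) / P(X≥3).
P(X=3) = C(14,3)·0.09^3·0.91^11 = 0.09403
P(X≥3) = 1 − 0.26704 − 0.36975 − 0.23770 = 0.12551
Ratio = 0.09403 / 0.12551 = 0.74921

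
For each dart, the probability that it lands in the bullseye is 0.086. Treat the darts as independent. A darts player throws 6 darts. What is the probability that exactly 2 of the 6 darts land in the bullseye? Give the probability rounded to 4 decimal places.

0.0774

X ~ Binomial(n=6, p=0.086).
P(X=2) = C(6,2) · p^2 · (1−p)^4
= 15 · 0.007396 · 0.69789 = 0.077424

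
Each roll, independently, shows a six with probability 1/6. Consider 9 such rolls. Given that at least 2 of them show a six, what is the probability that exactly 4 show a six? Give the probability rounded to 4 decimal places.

0.0854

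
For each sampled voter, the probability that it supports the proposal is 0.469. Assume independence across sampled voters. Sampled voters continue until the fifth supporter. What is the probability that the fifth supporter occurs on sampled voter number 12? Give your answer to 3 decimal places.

0.089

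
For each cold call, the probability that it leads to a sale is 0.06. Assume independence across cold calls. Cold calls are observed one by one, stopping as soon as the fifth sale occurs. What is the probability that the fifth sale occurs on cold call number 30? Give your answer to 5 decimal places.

Y = trial on which the fifth success occurs; negative binomial, r=5, p=0.06.
P(Y=30) = C(29,4) · p^5 · (1−p)^25
= 23751 · 7.776e-07 · 0.21291 = 0.0039322

0.00393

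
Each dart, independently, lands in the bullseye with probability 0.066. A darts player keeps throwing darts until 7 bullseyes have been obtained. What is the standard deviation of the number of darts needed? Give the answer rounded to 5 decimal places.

38.74169

Y = total darts until the seventh success; negative binomial with r=7, p=0.066.
SD(Y) = √[r(1−p)/p²] = √(1500.9182736) = 38.7416865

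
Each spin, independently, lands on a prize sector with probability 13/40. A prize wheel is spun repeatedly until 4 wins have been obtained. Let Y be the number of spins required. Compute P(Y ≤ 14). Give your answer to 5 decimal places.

Finishing within 14 spins ⇔ at least 4 successes in the first 14. With X ~ Binomial(14, 0.325), P(Y ≤ 14) = 1 − P(X ≤ 3).
  k=0: C(14,0)·0.325^0·0.675^14 = 0.0040762
  k=1: C(14,1)·0.325^1·0.675^13 = 0.0274764
  k=2: C(14,2)·0.325^2·0.675^12 = 0.0859911
  k=3: C(14,3)·0.325^3·0.675^11 = 0.1656124
1 − 0.2831561 = 0.7168439

0.71684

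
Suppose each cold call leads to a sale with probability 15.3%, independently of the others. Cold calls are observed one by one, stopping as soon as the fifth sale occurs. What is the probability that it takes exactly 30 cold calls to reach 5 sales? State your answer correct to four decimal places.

Y = trial on which the fifth success occurs; negative binomial, r=5, p=0.153.
P(Y=30) = C(29,4) · p^5 · (1−p)^25
= 23751 · 8.3841e-05 · 0.015743 = 0.031349

0.0313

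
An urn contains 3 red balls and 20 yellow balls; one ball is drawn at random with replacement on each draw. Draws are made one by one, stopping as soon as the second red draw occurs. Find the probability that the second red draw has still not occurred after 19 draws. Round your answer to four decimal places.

Needing more than 19 draws ⇔ fewer than 2 successes in the first 19. With X ~ Binomial(19, 0.130435), P(Y > 19) = P(X ≤ 1).
  k=0: C(19,0)·0.130435^0·0.869565^19 = 0.070265
  k=1: C(19,1)·0.130435^1·0.869565^18 = 0.200256
P(X ≤ 1) = 0.270521

0.2705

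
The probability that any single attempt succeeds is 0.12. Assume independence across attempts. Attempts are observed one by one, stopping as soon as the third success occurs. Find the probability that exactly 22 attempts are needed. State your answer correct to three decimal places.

Y = trial on which the third success occurs; negative binomial, r=3, p=0.12.
P(Y=22) = C(21,2) · p^3 · (1−p)^19
= 210 · 0.001728 · 0.08814 = 0.03198

0.032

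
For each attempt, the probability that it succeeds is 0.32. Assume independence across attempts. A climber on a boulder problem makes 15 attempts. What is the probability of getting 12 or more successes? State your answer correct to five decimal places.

X ~ Binomial(15, 0.32); P(X ≥ 12) = Σ C(15,k) p^k (1−p)^(15−k) over k:
  k=12: C(15,12)·0.32^12·0.68^3 = 0.0001649
  k=13: C(15,13)·0.32^13·0.68^2 = 0.0000179
  k=14: C(15,14)·0.32^14·0.68^1 = 0.0000012
  k=15: C(15,15)·0.32^15·0.68^0 = 0.0000000
Total = 0.0001841

0.00018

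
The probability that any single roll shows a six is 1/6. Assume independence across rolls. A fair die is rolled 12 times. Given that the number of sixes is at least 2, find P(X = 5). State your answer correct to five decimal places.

0.04595

X ~ Binomial(12, 0.166667). Want P(X=5 | X≥2) = P(X=5) / P(X≥2).
P(X=5) = C(12,5)·0.166667^5·0.833333^7 = 0.0284250
P(X≥2) = 1 − 0.1121567 − 0.2691760 = 0.6186674
Ratio = 0.0284250 / 0.6186674 = 0.0459455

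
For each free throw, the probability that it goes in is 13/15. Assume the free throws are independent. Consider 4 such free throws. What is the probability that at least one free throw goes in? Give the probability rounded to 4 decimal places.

0.9997

P(at least one) = 1 − P(none) = 1 − (1 − 0.866667)^4
= 1 − 0.000316 = 0.999684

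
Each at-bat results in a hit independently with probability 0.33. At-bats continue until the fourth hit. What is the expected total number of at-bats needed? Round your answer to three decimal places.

12.121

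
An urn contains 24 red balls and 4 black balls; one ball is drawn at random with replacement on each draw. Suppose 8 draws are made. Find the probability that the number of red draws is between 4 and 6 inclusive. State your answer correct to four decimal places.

X ~ Binomial(8, 0.857143); P(4 ≤ X ≤ 6) = Σ C(8,k) p^k (1−p)^(8−k) over k:
  k=4: C(8,4)·0.857143^4·0.142857^4 = 0.015737
  k=5: C(8,5)·0.857143^5·0.142857^3 = 0.075537
  k=6: C(8,6)·0.857143^6·0.142857^2 = 0.226611
Total = 0.317885

0.3179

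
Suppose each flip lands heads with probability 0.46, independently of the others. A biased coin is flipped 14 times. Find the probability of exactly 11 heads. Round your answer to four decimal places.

0.0112

X ~ Binomial(n=14, p=0.46).
P(X=11) = C(14,11) · p^11 · (1−p)^3
= 364 · 0.00019514 · 0.15746 = 0.011185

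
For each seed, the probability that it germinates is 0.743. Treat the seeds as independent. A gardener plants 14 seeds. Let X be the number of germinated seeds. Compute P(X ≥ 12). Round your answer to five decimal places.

0.26142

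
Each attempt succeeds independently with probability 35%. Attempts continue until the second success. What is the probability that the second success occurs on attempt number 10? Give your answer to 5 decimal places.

0.03513

Y = trial on which the second success occurs; negative binomial, r=2, p=0.35.
P(Y=10) = C(9,1) · p^2 · (1−p)^8
= 9 · 0.1225 · 0.031864 = 0.0351306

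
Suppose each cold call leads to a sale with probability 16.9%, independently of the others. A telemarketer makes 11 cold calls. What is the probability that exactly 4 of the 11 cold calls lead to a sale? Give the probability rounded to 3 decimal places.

0.074

X ~ Binomial(n=11, p=0.169).
P(X=4) = C(11,4) · p^4 · (1−p)^7
= 330 · 0.00081573 · 0.27366 = 0.07367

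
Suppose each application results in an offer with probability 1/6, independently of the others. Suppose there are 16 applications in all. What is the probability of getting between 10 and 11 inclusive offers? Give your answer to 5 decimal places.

X ~ Binomial(16, 0.166667); P(10 ≤ X ≤ 11) = Σ C(16,k) p^k (1−p)^(16−k) over k:
  k=10: C(16,10)·0.166667^10·0.833333^6 = 0.0000444
  k=11: C(16,11)·0.166667^11·0.833333^5 = 0.0000048
Total = 0.0000492

0.00005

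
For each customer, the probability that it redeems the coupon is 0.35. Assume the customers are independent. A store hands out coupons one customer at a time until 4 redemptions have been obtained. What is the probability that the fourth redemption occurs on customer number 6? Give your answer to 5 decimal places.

0.06340

Y = trial on which the fourth success occurs; negative binomial, r=4, p=0.35.
P(Y=6) = C(5,3) · p^4 · (1−p)^2
= 10 · 0.015006 · 0.4225 = 0.0634014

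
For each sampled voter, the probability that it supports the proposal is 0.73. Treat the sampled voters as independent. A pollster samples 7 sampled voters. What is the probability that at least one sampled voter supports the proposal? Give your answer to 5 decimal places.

P(at least one) = 1 − P(none) = 1 − (1 − 0.73)^7
= 1 − 0.0001046 = 0.9998954

0.99990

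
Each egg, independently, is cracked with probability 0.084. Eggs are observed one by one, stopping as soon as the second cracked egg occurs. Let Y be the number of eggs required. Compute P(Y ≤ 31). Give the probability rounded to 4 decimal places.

Finishing within 31 eggs ⇔ at least 2 successes in the first 31. With X ~ Binomial(31, 0.084), P(Y ≤ 31) = 1 − P(X ≤ 1).
  k=0: C(31,0)·0.084^0·0.916^31 = 0.065881
  k=1: C(31,1)·0.084^1·0.916^30 = 0.187286
1 − 0.253167 = 0.746833

0.7468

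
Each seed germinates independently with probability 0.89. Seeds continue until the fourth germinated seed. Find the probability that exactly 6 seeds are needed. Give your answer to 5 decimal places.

Y = trial on which the fourth success occurs; negative binomial, r=4, p=0.89.
P(Y=6) = C(5,3) · p^4 · (1−p)^2
= 10 · 0.62742 · 0.0121 = 0.0759181

0.07592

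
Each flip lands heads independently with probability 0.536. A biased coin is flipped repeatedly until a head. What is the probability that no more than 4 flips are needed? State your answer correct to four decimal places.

0.9536

Y = number of flips to the first success; geometric, p = 0.536.
P(Y ≤ 4) = 1 − (1−p)^4 = 1 − 0.046352 = 0.953648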